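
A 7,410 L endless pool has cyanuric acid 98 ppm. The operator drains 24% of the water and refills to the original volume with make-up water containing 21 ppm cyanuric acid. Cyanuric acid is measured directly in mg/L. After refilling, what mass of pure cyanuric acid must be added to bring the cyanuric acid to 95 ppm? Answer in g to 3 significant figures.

115 g

After draining 24% and refilling: 98 × 0.76 + 21 × 0.24 = 79.52 ppm.
Deficit to target: 95 − 79.52 = 15.48 mg/L.
Mass: 15.48 mg/L × 7,410 L = 114.7 g cyanuric acid.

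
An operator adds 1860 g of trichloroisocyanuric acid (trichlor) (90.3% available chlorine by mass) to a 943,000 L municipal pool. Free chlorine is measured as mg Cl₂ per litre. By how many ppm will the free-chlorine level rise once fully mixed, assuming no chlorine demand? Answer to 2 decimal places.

Available chlorine delivered: 1860 g × 0.903 = 1680 g as Cl₂.
Concentration rise: 1680 g / 943,000 L = 1.781 mg/L = 1.78 ppm.

1.78 ppm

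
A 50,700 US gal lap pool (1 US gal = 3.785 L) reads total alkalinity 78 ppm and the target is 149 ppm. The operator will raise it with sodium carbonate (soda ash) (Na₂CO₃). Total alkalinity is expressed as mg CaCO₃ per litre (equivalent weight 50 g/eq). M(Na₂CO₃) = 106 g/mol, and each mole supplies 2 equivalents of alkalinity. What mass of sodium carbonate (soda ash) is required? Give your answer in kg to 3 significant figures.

14.4 kg

Volume: 50,700 US gal × 3.785 L/gal = 191,900 L.
Alkalinity to add: (149 − 78) = 71 mg/L as CaCO₃ × 191,900 L = 13,620 g as CaCO₃.
Equivalents: 13,620 g ÷ 50 g/eq = 272.5 eq.
Each mole of Na₂CO₃ supplies 2 eq, so 272.5 / 2 = 136.2 mol.
Mass: 136.2 mol × 106 g/mol = 14,440 g.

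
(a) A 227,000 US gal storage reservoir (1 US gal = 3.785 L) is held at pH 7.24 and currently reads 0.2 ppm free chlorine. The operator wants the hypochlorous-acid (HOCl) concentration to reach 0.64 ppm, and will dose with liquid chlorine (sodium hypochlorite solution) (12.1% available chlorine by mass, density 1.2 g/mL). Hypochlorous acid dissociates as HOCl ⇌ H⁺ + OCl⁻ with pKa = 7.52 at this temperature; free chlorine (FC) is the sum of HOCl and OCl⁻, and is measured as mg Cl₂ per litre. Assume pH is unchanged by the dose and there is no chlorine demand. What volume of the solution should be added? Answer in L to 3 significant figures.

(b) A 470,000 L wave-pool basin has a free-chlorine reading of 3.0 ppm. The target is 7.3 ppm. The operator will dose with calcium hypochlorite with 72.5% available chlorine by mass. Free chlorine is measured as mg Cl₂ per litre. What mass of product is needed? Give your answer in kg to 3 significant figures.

(a) Volume: 227,000 US gal × 3.785 L/gal = 859,195 L.
(a) [OCl⁻]/[HOCl] = 10^(pH − pKa) = 10^(7.24 − 7.52) = 0.5248; fraction as HOCl = 1/(1 + 0.5248) = 0.6558.
(a) Free chlorine required for 0.64 ppm HOCl: 0.64 / 0.6558 = 0.9759 ppm.
(a) FC to add: 0.9759 − 0.2 = 0.7759 mg/L as Cl₂.
(a) Cl₂ equivalent: 0.7759 mg/L × 859,195 L = 666.6 g.
(a) Product at 12.1% available Cl: 666.6 / 0.121 = 5509 g.
(a) Volume: 5509 g ÷ 1.2 g/mL = 4591 mL.

(b) Chlorine deficit: 7.3 − 3.0 = 4.3 ppm = 4.3 mg/L as Cl₂.
(b) Cl₂ equivalent needed: 4.3 mg/L × 470,000 L = 2,021,000 mg = 2021 g.
(b) Product at 72.5% available chlorine: 2021 / 0.725 = 2788 g.

(a) 4.59 L; (b) 2.79 kg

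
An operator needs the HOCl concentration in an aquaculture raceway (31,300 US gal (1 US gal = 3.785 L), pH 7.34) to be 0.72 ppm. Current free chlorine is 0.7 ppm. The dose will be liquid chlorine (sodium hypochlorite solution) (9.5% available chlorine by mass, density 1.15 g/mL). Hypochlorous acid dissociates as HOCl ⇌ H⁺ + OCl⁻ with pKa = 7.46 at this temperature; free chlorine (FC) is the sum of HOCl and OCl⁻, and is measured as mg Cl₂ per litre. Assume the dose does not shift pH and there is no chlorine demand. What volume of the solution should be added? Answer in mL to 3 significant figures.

614 mL

Volume: 31,300 US gal × 3.785 L/gal = 118,470 L.
[OCl⁻]/[HOCl] = 10^(pH − pKa) = 10^(7.34 − 7.46) = 0.7586; fraction as HOCl = 1/(1 + 0.7586) = 0.5686.
Free chlorine required for 0.72 ppm HOCl: 0.72 / 0.5686 = 1.266 ppm.
FC to add: 1.266 − 0.7 = 0.5662 mg/L as Cl₂.
Cl₂ equivalent: 0.5662 mg/L × 118,470 L = 67.08 g.
Product at 9.5% available Cl: 67.08 / 0.095 = 706.1 g.
Volume: 706.1 g ÷ 1.15 g/mL = 614 mL.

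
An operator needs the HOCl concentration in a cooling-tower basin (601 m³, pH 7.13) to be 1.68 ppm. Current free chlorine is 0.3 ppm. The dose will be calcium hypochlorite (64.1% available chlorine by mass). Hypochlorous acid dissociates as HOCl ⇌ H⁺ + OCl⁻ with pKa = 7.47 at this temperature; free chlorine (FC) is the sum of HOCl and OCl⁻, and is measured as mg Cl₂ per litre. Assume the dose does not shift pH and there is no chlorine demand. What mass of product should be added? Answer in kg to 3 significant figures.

2.01 kg

Volume: 601 m³ = 601,000 L.
[OCl⁻]/[HOCl] = 10^(pH − pKa) = 10^(7.13 − 7.47) = 0.4571; fraction as HOCl = 1/(1 + 0.4571) = 0.6863.
Free chlorine required for 1.68 ppm HOCl: 1.68 / 0.6863 = 2.448 ppm.
FC to add: 2.448 − 0.3 = 2.148 mg/L as Cl₂.
Cl₂ equivalent: 2.148 mg/L × 601,000 L = 1291 g.
Product at 64.1% available Cl: 1291 / 0.641 = 2014 g.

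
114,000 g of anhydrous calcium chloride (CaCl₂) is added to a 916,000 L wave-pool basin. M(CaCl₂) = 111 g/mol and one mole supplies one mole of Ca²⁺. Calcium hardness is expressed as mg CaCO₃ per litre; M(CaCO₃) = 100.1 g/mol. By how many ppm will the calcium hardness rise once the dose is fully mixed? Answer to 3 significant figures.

112 ppm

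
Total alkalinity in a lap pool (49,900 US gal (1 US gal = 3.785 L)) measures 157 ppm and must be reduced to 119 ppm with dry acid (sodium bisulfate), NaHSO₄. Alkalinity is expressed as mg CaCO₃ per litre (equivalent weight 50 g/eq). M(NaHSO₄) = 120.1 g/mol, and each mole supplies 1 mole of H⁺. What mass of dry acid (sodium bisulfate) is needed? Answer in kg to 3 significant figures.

17.2 kg

Volume: 49,900 US gal × 3.785 L/gal = 188,872 L.
Alkalinity to neutralize: (157 − 119) = 38 mg/L as CaCO₃ × 188,872 L = 7177 g as CaCO₃.
Equivalents of H⁺ required: 7177 ÷ 50 g/eq = 143.5 eq = 143.5 mol NaHSO₄.
Mass of NaHSO₄: 143.5 × 120.1 = 17,240 g.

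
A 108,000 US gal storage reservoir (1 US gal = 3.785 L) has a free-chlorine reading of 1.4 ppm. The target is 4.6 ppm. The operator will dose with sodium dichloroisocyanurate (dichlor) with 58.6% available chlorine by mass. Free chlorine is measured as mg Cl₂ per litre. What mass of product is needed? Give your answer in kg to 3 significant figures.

Volume: 108,000 US gal × 3.785 L/gal = 408,780 L.
Chlorine deficit: 4.6 − 1.4 = 3.2 ppm = 3.2 mg/L as Cl₂.
Cl₂ equivalent needed: 3.2 mg/L × 408,780 L = 1,308,000 mg = 1308 g.
Product at 58.6% available chlorine: 1308 / 0.586 = 2232 g.

2.23 kg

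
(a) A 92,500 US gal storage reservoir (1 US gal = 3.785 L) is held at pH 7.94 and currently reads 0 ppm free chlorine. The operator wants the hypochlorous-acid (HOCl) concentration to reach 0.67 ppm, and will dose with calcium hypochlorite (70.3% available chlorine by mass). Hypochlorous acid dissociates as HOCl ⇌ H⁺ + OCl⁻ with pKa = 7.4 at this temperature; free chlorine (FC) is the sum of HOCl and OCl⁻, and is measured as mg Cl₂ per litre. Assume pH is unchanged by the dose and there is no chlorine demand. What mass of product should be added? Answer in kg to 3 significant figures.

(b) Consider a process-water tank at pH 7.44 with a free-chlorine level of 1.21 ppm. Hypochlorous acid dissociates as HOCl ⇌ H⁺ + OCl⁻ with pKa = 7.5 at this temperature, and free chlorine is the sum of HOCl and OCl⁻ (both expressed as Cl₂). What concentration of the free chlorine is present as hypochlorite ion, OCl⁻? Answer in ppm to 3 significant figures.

(a) Volume: 92,500 US gal × 3.785 L/gal = 350,112 L.
(a) [OCl⁻]/[HOCl] = 10^(pH − pKa) = 10^(7.94 − 7.4) = 3.467; fraction as HOCl = 1/(1 + 3.467) = 0.2238.
(a) Free chlorine required for 0.67 ppm HOCl: 0.67 / 0.2238 = 2.993 ppm.
(a) FC to add: 2.993 − 0 = 2.993 mg/L as Cl₂.
(a) Cl₂ equivalent: 2.993 mg/L × 350,112 L = 1048 g.
(a) Product at 70.3% available Cl: 1048 / 0.703 = 1491 g.

(b) [OCl⁻]/[HOCl] = 10^(pH − pKa) = 10^(7.44 − 7.5) = 10^-0.06 = 0.871.
(b) Fraction as HOCl = 1 / (1 + 0.871) = 0.5345.
(b) OCl⁻ = (1 − 0.5345) × 1.21 ppm = 0.5633 ppm.

(a) 1.49 kg; (b) 0.563 ppm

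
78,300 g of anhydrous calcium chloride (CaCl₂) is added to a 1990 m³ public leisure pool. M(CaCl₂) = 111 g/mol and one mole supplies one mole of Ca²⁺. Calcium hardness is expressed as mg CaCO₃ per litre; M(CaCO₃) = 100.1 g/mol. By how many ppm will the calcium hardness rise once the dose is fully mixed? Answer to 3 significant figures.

Volume: 1990 m³ = 1,990,000 L.
Moles of Ca²⁺: 78,300 g ÷ 111 g/mol = 705.4 mol.
As CaCO₃: 705.4 mol × 100.1 g/mol = 70,610 g.
Rise: 70,610 g / 1,990,000 L × 1000 = 35.48 mg/L.

35.5 ppm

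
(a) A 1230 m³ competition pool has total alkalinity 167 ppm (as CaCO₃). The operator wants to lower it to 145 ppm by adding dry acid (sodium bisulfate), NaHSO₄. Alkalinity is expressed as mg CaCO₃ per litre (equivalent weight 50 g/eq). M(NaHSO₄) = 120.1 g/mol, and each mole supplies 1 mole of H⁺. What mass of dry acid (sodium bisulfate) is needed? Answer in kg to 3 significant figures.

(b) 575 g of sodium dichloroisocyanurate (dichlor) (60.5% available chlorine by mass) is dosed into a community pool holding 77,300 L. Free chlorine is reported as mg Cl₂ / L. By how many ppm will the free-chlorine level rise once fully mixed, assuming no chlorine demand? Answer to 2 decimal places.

(a) 65.0 kg; (b) 4.50 ppm

(a) Volume: 1230 m³ = 1,230,000 L.
(a) Alkalinity to neutralize: (167 − 145) = 22 mg/L as CaCO₃ × 1,230,000 L = 27,060 g as CaCO₃.
(a) Equivalents of H⁺ required: 27,060 ÷ 50 g/eq = 541.2 eq = 541.2 mol NaHSO₄.
(a) Mass of NaHSO₄: 541.2 × 120.1 = 65,000 g.

(b) Available chlorine delivered: 575 g × 0.605 = 347.9 g as Cl₂.
(b) Concentration rise: 347.9 g / 77,300 L = 4.5 mg/L = 4.50 ppm.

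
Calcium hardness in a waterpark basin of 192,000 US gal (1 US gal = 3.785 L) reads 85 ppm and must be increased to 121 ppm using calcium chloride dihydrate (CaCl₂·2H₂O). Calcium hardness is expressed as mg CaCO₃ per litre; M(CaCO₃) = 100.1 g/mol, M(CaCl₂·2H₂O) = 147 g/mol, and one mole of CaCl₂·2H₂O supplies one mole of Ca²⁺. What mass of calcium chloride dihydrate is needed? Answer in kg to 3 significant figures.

Volume: 192,000 US gal × 3.785 L/gal = 726,720 L.
Hardness to add: (121 − 85) = 36 mg/L as CaCO₃ × 726,720 L = 26,160 g as CaCO₃.
Moles of Ca²⁺ (1 mol Ca²⁺ ≡ 1 mol CaCO₃): 26,160 / 100.1 g/mol = 261.4 mol.
Mass of CaCl₂·2H₂O: 261.4 × 147 = 38,420 g.

38.4 kg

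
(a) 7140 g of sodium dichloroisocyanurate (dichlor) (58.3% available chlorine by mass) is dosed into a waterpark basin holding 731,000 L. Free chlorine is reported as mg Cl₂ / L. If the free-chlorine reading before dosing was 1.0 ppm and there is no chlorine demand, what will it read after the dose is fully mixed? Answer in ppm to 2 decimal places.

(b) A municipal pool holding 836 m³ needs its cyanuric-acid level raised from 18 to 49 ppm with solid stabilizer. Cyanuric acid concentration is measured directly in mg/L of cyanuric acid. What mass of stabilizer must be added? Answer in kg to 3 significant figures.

(a) 6.69 ppm; (b) 25.9 kg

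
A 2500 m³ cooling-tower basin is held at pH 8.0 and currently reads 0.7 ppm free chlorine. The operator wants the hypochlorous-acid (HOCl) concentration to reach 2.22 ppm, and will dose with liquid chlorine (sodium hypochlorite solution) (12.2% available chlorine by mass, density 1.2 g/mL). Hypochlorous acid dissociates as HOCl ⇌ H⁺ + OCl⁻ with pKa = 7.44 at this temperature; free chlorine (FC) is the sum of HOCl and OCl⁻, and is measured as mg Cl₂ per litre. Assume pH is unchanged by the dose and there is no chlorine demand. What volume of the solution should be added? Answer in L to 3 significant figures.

164 L

Volume: 2500 m³ = 2,500,000 L.
[OCl⁻]/[HOCl] = 10^(pH − pKa) = 10^(8.0 − 7.44) = 3.631; fraction as HOCl = 1/(1 + 3.631) = 0.2159.
Free chlorine required for 2.22 ppm HOCl: 2.22 / 0.2159 = 10.28 ppm.
FC to add: 10.28 − 0.7 = 9.58 mg/L as Cl₂.
Cl₂ equivalent: 9.58 mg/L × 2,500,000 L = 23,950 g.
Product at 12.2% available Cl: 23,950 / 0.122 = 196,300 g.
Volume: 196,300 g ÷ 1.2 g/mL = 163,600 mL.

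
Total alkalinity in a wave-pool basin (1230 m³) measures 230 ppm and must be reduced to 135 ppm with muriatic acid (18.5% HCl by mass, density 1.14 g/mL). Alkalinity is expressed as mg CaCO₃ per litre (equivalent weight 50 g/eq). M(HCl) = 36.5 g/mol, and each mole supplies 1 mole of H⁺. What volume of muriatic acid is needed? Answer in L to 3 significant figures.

Volume: 1230 m³ = 1,230,000 L.
Alkalinity to neutralize: (230 − 135) = 95 mg/L as CaCO₃ × 1,230,000 L = 116,800 g as CaCO₃.
Equivalents of H⁺ required: 116,800 ÷ 50 g/eq = 2337 eq = 2337 mol HCl.
Mass of HCl: 2337 × 36.5 = 85,300 g.
Mass of 18.5% solution: 85,300 / 0.185 = 461,100 g.
Volume: 461,100 g ÷ 1.14 g/mL = 404,500 mL.

404 L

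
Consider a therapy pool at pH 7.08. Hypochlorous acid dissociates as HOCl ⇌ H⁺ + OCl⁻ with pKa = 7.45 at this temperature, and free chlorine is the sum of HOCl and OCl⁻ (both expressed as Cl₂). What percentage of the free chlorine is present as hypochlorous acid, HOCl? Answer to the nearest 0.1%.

[OCl⁻]/[HOCl] = 10^(pH − pKa) = 10^(7.08 − 7.45) = 10^-0.37 = 0.4266.
Fraction as HOCl = 1 / (1 + 0.4266) = 0.701.

70.1%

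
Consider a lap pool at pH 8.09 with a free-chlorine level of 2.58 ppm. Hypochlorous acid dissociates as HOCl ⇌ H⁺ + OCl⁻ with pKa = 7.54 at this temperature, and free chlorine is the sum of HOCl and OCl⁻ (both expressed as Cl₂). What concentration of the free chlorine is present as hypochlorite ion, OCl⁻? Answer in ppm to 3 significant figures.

2.01 ppm

[OCl⁻]/[HOCl] = 10^(pH − pKa) = 10^(8.09 − 7.54) = 10^0.55 = 3.548.
Fraction as HOCl = 1 / (1 + 3.548) = 0.2199.
OCl⁻ = (1 − 0.2199) × 2.58 ppm = 2.013 ppm.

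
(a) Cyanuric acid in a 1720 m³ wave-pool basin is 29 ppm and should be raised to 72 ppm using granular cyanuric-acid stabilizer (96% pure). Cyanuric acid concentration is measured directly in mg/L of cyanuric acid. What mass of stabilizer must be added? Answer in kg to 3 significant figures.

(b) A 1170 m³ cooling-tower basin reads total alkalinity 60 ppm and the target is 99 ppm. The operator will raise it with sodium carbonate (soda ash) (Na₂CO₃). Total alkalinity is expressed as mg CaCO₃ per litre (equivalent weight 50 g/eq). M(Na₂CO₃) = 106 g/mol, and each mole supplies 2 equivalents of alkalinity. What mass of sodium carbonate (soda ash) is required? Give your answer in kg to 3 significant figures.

(a) Volume: 1720 m³ = 1,720,000 L.
(a) CYA to add: (72 − 29) = 43 mg/L × 1,720,000 L = 73,960 g cyanuric acid.
(a) At 96% purity: 73,960 / 0.96 = 77,040 g product.

(b) Volume: 1170 m³ = 1,170,000 L.
(b) Alkalinity to add: (99 − 60) = 39 mg/L as CaCO₃ × 1,170,000 L = 45,630 g as CaCO₃.
(b) Equivalents: 45,630 g ÷ 50 g/eq = 912.6 eq.
(b) Each mole of Na₂CO₃ supplies 2 eq, so 912.6 / 2 = 456.3 mol.
(b) Mass: 456.3 mol × 106 g/mol = 48,370 g.

(a) 77.0 kg; (b) 48.4 kg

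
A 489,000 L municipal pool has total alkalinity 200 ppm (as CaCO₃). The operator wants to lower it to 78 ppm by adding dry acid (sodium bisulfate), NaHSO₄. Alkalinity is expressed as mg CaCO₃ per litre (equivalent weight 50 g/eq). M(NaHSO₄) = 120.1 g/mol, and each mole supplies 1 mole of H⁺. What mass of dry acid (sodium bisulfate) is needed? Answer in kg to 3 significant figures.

143 kg

Alkalinity to neutralize: (200 − 78) = 122 mg/L as CaCO₃ × 489,000 L = 59,660 g as CaCO₃.
Equivalents of H⁺ required: 59,660 ÷ 50 g/eq = 1193 eq = 1193 mol NaHSO₄.
Mass of NaHSO₄: 1193 × 120.1 = 143,300 g.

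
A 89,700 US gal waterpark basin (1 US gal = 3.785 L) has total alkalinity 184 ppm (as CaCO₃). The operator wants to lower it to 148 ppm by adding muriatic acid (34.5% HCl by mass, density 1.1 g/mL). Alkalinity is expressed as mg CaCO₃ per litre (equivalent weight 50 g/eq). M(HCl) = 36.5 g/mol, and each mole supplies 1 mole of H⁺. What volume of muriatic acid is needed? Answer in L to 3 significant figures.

23.5 L

Volume: 89,700 US gal × 3.785 L/gal = 339,514 L.
Alkalinity to neutralize: (184 − 148) = 36 mg/L as CaCO₃ × 339,514 L = 12,220 g as CaCO₃.
Equivalents of H⁺ required: 12,220 ÷ 50 g/eq = 244.5 eq = 244.5 mol HCl.
Mass of HCl: 244.5 × 36.5 = 8922 g.
Mass of 34.5% solution: 8922 / 0.345 = 25,860 g.
Volume: 25,860 g ÷ 1.1 g/mL = 23,510 mL.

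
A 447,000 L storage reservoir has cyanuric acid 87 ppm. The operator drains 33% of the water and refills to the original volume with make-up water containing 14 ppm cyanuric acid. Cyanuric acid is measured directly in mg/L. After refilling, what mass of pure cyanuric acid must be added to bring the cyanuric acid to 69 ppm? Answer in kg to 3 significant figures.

After draining 33% and refilling: 87 × 0.67 + 14 × 0.33 = 62.91 ppm.
Deficit to target: 69 − 62.91 = 6.09 mg/L.
Mass: 6.09 mg/L × 447,000 L = 2722 g cyanuric acid.

2.72 kg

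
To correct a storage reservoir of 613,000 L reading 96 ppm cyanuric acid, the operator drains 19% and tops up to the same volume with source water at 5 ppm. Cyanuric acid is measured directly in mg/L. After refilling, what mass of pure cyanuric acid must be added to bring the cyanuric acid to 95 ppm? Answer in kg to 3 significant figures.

9.99 kg

After draining 19% and refilling: 96 × 0.81 + 5 × 0.19 = 78.71 ppm.
Deficit to target: 95 − 78.71 = 16.29 mg/L.
Mass: 16.29 mg/L × 613,000 L = 9986 g cyanuric acid.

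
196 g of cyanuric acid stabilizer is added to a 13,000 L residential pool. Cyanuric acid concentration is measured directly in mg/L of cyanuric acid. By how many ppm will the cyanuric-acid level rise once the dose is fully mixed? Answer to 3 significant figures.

15.1 ppm

Rise: 196 g / 13,000 L × 1000 = 15.08 mg/L.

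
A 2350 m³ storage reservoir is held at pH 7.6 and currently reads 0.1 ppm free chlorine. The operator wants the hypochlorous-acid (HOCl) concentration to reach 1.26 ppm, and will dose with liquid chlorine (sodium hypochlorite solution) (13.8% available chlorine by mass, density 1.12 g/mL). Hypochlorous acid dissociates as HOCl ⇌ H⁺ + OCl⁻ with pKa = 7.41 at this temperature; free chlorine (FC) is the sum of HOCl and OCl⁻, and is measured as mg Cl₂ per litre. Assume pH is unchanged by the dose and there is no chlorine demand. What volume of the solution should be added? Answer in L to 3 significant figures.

47.3 L

Volume: 2350 m³ = 2,350,000 L.
[OCl⁻]/[HOCl] = 10^(pH − pKa) = 10^(7.6 − 7.41) = 1.549; fraction as HOCl = 1/(1 + 1.549) = 0.3923.
Free chlorine required for 1.26 ppm HOCl: 1.26 / 0.3923 = 3.212 ppm.
FC to add: 3.212 − 0.1 = 3.112 mg/L as Cl₂.
Cl₂ equivalent: 3.112 mg/L × 2,350,000 L = 7312 g.
Product at 13.8% available Cl: 7312 / 0.138 = 52,990 g.
Volume: 52,990 g ÷ 1.12 g/mL = 47,310 mL.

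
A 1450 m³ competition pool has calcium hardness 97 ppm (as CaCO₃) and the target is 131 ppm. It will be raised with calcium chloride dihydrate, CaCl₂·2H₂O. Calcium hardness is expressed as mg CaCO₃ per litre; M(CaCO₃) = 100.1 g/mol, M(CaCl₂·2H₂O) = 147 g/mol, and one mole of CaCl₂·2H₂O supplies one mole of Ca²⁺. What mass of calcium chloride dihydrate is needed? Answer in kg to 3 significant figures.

Volume: 1450 m³ = 1,450,000 L.
Hardness to add: (131 − 97) = 34 mg/L as CaCO₃ × 1,450,000 L = 49,300 g as CaCO₃.
Moles of Ca²⁺ (1 mol Ca²⁺ ≡ 1 mol CaCO₃): 49,300 / 100.1 g/mol = 492.5 mol.
Mass of CaCl₂·2H₂O: 492.5 × 147 = 72,400 g.

72.4 kg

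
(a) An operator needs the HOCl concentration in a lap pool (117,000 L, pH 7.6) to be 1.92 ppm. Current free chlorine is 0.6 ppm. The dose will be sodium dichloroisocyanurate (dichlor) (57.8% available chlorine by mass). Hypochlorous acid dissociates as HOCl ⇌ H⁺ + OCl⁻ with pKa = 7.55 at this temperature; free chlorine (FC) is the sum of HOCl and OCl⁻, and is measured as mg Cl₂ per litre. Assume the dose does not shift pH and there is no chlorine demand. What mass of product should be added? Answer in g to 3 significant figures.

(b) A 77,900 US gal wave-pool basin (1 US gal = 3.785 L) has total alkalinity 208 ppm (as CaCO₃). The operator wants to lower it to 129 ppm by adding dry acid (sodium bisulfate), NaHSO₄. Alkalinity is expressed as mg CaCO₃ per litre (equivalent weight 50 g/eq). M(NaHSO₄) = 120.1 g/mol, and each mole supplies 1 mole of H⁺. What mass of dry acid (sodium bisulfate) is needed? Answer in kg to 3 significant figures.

(a) 703 g; (b) 56.0 kg

(a) [OCl⁻]/[HOCl] = 10^(pH − pKa) = 10^(7.6 − 7.55) = 1.122; fraction as HOCl = 1/(1 + 1.122) = 0.4712.
(a) Free chlorine required for 1.92 ppm HOCl: 1.92 / 0.4712 = 4.074 ppm.
(a) FC to add: 4.074 − 0.6 = 3.474 mg/L as Cl₂.
(a) Cl₂ equivalent: 3.474 mg/L × 117,000 L = 406.5 g.
(a) Product at 57.8% available Cl: 406.5 / 0.578 = 703.3 g.

(b) Volume: 77,900 US gal × 3.785 L/gal = 294,852 L.
(b) Alkalinity to neutralize: (208 − 129) = 79 mg/L as CaCO₃ × 294,852 L = 23,290 g as CaCO₃.
(b) Equivalents of H⁺ required: 23,290 ÷ 50 g/eq = 465.9 eq = 465.9 mol NaHSO₄.
(b) Mass of NaHSO₄: 465.9 × 120.1 = 55,950 g.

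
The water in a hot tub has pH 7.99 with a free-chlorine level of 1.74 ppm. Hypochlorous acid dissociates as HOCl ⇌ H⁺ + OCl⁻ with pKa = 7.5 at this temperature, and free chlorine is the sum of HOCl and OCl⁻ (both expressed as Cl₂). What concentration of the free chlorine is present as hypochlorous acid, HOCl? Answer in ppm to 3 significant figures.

[OCl⁻]/[HOCl] = 10^(pH − pKa) = 10^(7.99 − 7.5) = 10^0.49 = 3.09.
Fraction as HOCl = 1 / (1 + 3.09) = 0.2445.
HOCl = 0.2445 × 1.74 ppm = 0.4254 ppm.

0.425 ppm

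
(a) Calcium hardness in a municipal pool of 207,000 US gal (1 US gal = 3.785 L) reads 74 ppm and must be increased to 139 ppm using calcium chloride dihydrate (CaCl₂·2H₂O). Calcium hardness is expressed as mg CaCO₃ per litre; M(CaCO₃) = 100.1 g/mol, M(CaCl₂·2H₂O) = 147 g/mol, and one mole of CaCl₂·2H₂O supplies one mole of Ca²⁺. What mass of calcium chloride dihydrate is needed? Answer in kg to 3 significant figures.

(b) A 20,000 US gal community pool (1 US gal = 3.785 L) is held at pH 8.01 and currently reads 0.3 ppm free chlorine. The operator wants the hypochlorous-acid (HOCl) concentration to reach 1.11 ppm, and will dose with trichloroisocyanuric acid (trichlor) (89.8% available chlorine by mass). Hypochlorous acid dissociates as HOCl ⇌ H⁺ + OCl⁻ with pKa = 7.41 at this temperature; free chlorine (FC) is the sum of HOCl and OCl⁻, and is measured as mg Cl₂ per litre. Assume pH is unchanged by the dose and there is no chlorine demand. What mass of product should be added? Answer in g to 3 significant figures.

(a) 74.8 kg; (b) 441 g

(a) Volume: 207,000 US gal × 3.785 L/gal = 783,495 L.
(a) Hardness to add: (139 − 74) = 65 mg/L as CaCO₃ × 783,495 L = 50,930 g as CaCO₃.
(a) Moles of Ca²⁺ (1 mol Ca²⁺ ≡ 1 mol CaCO₃): 50,930 / 100.1 g/mol = 508.8 mol.
(a) Mass of CaCl₂·2H₂O: 508.8 × 147 = 74,790 g.

(b) Volume: 20,000 US gal × 3.785 L/gal = 75,700 L.
(b) [OCl⁻]/[HOCl] = 10^(pH − pKa) = 10^(8.01 − 7.41) = 3.981; fraction as HOCl = 1/(1 + 3.981) = 0.2008.
(b) Free chlorine required for 1.11 ppm HOCl: 1.11 / 0.2008 = 5.529 ppm.
(b) FC to add: 5.529 − 0.3 = 5.229 mg/L as Cl₂.
(b) Cl₂ equivalent: 5.229 mg/L × 75,700 L = 395.8 g.
(b) Product at 89.8% available Cl: 395.8 / 0.898 = 440.8 g.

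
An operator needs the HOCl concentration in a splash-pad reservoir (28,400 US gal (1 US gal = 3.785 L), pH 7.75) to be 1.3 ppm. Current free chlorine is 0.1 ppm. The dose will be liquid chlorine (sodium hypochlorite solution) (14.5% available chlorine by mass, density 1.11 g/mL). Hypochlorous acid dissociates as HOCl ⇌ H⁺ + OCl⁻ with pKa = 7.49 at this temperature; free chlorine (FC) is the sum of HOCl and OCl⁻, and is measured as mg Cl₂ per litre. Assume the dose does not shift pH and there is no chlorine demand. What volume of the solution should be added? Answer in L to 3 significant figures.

Volume: 28,400 US gal × 3.785 L/gal = 107,494 L.
[OCl⁻]/[HOCl] = 10^(pH − pKa) = 10^(7.75 − 7.49) = 1.82; fraction as HOCl = 1/(1 + 1.82) = 0.3546.
Free chlorine required for 1.3 ppm HOCl: 1.3 / 0.3546 = 3.666 ppm.
FC to add: 3.666 − 0.1 = 3.566 mg/L as Cl₂.
Cl₂ equivalent: 3.566 mg/L × 107,494 L = 383.3 g.
Product at 14.5% available Cl: 383.3 / 0.145 = 2643 g.
Volume: 2643 g ÷ 1.11 g/mL = 2381 mL.

2.38 L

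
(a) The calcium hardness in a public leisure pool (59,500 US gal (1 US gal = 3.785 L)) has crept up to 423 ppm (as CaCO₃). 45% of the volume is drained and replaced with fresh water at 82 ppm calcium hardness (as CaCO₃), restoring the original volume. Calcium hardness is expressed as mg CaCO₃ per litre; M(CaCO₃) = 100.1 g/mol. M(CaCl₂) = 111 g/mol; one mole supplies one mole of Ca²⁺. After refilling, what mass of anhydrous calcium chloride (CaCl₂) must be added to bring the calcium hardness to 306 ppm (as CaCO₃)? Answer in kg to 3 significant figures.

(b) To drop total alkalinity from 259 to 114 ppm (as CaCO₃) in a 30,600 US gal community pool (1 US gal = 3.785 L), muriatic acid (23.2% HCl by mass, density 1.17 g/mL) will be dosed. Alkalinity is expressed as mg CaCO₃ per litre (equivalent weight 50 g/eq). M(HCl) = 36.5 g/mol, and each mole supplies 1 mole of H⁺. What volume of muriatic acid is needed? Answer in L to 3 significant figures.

(a) 9.10 kg; (b) 45.2 L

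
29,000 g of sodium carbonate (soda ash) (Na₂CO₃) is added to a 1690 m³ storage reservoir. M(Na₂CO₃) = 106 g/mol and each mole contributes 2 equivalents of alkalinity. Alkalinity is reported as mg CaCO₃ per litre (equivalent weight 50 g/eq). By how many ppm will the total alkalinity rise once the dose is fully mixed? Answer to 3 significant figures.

16.2 ppm

Volume: 1690 m³ = 1,690,000 L.
Moles of Na₂CO₃: 29,000 g ÷ 106 g/mol = 273.6 mol → 547.2 eq of alkalinity.
As CaCO₃: 547.2 eq × 50 g/eq = 27,360 g.
Rise: 27,360 g / 1,690,000 L × 1000 = 16.19 mg/L.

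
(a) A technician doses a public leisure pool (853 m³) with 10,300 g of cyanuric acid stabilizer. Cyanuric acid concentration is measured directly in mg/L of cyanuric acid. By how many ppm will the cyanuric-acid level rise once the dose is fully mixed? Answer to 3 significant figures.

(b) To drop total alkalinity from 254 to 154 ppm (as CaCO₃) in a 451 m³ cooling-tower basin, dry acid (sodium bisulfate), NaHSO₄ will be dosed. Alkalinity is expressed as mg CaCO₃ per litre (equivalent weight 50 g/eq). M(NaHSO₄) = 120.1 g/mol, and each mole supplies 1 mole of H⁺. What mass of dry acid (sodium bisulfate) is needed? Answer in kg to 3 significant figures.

(a) 12.1 ppm; (b) 108 kg

(a) Volume: 853 m³ = 853,000 L.
(a) Rise: 10,300 g / 853,000 L × 1000 = 12.08 mg/L.

(b) Volume: 451 m³ = 451,000 L.
(b) Alkalinity to neutralize: (254 − 154) = 100 mg/L as CaCO₃ × 451,000 L = 45,100 g as CaCO₃.
(b) Equivalents of H⁺ required: 45,100 ÷ 50 g/eq = 902 eq = 902 mol NaHSO₄.
(b) Mass of NaHSO₄: 902 × 120.1 = 108,300 g.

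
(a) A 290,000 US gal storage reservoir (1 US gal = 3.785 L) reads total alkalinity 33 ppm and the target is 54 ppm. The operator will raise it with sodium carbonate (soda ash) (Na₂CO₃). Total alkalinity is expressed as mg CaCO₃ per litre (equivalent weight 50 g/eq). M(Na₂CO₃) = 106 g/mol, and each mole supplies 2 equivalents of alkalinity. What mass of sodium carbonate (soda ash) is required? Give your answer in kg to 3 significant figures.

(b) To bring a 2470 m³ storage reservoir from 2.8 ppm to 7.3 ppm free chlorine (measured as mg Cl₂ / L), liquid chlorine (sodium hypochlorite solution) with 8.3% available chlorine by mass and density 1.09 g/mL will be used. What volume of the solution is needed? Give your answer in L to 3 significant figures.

(a) 24.4 kg; (b) 123 L

(a) Volume: 290,000 US gal × 3.785 L/gal = 1,097,650 L.
(a) Alkalinity to add: (54 − 33) = 21 mg/L as CaCO₃ × 1,097,650 L = 23,050 g as CaCO₃.
(a) Equivalents: 23,050 g ÷ 50 g/eq = 461 eq.
(a) Each mole of Na₂CO₃ supplies 2 eq, so 461 / 2 = 230.5 mol.
(a) Mass: 230.5 mol × 106 g/mol = 24,430 g.

(b) Volume: 2470 m³ = 2,470,000 L.
(b) Chlorine deficit: 7.3 − 2.8 = 4.5 ppm = 4.5 mg/L as Cl₂.
(b) Cl₂ equivalent needed: 4.5 mg/L × 2,470,000 L = 11,120,000 mg = 11,120 g.
(b) Product at 8.3% available chlorine: 11,120 / 0.083 = 133,900 g.
(b) Volume at density 1.09 g/mL: 133,900 g ÷ 1.09 g/mL = 122,900 mL.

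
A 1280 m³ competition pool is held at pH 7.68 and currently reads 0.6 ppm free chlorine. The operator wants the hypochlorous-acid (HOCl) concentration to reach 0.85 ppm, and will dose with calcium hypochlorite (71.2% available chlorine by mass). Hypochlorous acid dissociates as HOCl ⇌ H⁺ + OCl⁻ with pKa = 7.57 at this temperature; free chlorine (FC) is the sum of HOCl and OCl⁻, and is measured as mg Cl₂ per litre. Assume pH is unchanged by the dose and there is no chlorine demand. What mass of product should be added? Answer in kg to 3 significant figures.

2.42 kg

Volume: 1280 m³ = 1,280,000 L.
[OCl⁻]/[HOCl] = 10^(pH − pKa) = 10^(7.68 − 7.57) = 1.288; fraction as HOCl = 1/(1 + 1.288) = 0.437.
Free chlorine required for 0.85 ppm HOCl: 0.85 / 0.437 = 1.945 ppm.
FC to add: 1.945 − 0.6 = 1.345 mg/L as Cl₂.
Cl₂ equivalent: 1.345 mg/L × 1,280,000 L = 1722 g.
Product at 71.2% available Cl: 1722 / 0.712 = 2418 g.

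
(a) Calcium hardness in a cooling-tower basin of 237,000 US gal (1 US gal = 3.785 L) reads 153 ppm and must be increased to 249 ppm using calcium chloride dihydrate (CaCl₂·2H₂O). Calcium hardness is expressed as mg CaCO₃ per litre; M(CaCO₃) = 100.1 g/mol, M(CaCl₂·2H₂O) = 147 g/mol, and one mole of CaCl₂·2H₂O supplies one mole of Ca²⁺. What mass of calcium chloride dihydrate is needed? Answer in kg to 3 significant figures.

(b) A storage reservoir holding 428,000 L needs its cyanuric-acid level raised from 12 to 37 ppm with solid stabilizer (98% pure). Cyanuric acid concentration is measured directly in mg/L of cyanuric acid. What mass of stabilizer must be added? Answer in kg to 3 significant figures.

(a) Volume: 237,000 US gal × 3.785 L/gal = 897,045 L.
(a) Hardness to add: (249 − 153) = 96 mg/L as CaCO₃ × 897,045 L = 86,120 g as CaCO₃.
(a) Moles of Ca²⁺ (1 mol Ca²⁺ ≡ 1 mol CaCO₃): 86,120 / 100.1 g/mol = 860.3 mol.
(a) Mass of CaCl₂·2H₂O: 860.3 × 147 = 126,500 g.

(b) CYA to add: (37 − 12) = 25 mg/L × 428,000 L = 10,700 g cyanuric acid.
(b) At 98% purity: 10,700 / 0.98 = 10,920 g product.

(a) 126 kg; (b) 10.9 kg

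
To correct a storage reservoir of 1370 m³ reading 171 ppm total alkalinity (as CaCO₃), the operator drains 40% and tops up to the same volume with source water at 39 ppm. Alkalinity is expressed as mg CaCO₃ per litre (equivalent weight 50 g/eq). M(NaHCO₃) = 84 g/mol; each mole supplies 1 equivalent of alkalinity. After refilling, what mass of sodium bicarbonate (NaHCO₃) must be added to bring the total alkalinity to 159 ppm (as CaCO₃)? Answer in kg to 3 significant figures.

93.9 kg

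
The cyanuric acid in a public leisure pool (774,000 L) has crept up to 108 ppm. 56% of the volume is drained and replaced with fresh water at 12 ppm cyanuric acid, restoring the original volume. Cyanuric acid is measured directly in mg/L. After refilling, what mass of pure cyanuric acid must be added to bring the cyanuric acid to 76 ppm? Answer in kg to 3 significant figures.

16.8 kg

After draining 56% and refilling: 108 × 0.44 + 12 × 0.56 = 54.24 ppm.
Deficit to target: 76 − 54.24 = 21.76 mg/L.
Mass: 21.76 mg/L × 774,000 L = 16,840 g cyanuric acid.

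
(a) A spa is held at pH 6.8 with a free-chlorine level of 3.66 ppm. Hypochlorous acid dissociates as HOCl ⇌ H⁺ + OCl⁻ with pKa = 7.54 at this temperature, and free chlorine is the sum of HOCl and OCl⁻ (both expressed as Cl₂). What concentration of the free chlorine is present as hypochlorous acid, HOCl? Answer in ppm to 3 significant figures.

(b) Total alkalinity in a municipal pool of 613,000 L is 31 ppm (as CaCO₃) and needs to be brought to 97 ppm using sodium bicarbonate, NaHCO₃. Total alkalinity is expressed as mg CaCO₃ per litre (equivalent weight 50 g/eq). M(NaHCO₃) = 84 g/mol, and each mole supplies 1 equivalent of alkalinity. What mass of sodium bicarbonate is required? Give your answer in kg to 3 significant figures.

(a) 3.10 ppm; (b) 68.0 kg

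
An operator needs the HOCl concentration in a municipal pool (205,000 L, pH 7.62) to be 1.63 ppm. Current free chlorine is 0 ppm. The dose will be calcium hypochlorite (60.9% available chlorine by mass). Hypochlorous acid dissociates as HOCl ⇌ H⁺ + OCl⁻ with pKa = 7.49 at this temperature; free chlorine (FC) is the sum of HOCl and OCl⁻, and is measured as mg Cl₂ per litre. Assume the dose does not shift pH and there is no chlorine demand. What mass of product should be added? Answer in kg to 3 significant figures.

1.29 kg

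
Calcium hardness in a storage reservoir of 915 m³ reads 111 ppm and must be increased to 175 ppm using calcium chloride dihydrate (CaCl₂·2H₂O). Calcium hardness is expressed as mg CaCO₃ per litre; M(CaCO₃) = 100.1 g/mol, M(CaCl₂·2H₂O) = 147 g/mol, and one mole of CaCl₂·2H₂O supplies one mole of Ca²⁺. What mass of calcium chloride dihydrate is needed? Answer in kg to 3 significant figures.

Volume: 915 m³ = 915,000 L.
Hardness to add: (175 − 111) = 64 mg/L as CaCO₃ × 915,000 L = 58,560 g as CaCO₃.
Moles of Ca²⁺ (1 mol Ca²⁺ ≡ 1 mol CaCO₃): 58,560 / 100.1 g/mol = 585 mol.
Mass of CaCl₂·2H₂O: 585 × 147 = 86,000 g.

86.0 kg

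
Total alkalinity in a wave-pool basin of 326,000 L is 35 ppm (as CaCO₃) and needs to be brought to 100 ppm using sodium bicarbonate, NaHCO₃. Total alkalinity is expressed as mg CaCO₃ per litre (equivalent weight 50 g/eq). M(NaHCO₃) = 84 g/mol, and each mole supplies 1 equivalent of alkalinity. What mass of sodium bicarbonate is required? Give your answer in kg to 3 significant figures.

35.6 kg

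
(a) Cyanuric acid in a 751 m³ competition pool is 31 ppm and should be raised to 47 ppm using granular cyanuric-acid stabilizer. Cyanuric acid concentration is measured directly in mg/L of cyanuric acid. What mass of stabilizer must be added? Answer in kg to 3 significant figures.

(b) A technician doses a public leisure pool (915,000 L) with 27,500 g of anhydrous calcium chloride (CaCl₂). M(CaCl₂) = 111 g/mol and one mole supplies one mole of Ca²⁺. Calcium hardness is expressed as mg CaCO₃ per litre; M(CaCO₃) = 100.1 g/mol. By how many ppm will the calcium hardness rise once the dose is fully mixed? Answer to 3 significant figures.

(a) 12.0 kg; (b) 27.1 ppm

(a) Volume: 751 m³ = 751,000 L.
(a) CYA to add: (47 − 31) = 16 mg/L × 751,000 L = 12,020 g cyanuric acid.

(b) Moles of Ca²⁺: 27,500 g ÷ 111 g/mol = 247.7 mol.
(b) As CaCO₃: 247.7 mol × 100.1 g/mol = 24,800 g.
(b) Rise: 24,800 g / 915,000 L × 1000 = 27.1 mg/L.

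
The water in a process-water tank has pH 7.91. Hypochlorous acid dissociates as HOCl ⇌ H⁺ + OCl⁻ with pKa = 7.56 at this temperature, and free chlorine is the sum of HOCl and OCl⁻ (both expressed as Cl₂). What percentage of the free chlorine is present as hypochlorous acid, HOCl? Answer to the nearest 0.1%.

30.9%

[OCl⁻]/[HOCl] = 10^(pH − pKa) = 10^(7.91 − 7.56) = 10^0.35 = 2.239.
Fraction as HOCl = 1 / (1 + 2.239) = 0.3088.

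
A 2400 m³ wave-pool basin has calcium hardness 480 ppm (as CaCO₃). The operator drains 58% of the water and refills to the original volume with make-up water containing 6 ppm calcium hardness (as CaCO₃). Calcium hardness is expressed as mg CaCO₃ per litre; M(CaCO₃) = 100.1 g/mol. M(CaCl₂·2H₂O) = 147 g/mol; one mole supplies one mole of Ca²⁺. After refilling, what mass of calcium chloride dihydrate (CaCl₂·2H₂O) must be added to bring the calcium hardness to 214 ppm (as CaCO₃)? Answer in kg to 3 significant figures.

Volume: 2400 m³ = 2,400,000 L.
After draining 58% and refilling: 480 × 0.42 + 6 × 0.58 = 205.08 ppm.
Deficit to target: 214 − 205.08 = 8.92 mg/L.
As CaCO₃: 8.92 mg/L × 2,400,000 L = 21,410 g; ÷ 100.1 = 213.9 mol Ca²⁺.
Mass: 213.9 × 147 = 31,440 g.

31.4 kg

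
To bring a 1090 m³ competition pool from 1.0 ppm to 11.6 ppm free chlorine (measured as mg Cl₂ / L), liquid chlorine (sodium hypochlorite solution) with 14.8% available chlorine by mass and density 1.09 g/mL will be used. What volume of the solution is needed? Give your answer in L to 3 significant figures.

71.6 L

Volume: 1090 m³ = 1,090,000 L.
Chlorine deficit: 11.6 − 1.0 = 10.6 ppm = 10.6 mg/L as Cl₂.
Cl₂ equivalent needed: 10.6 mg/L × 1,090,000 L = 11,550,000 mg = 11,550 g.
Product at 14.8% available chlorine: 11,550 / 0.148 = 78,070 g.
Volume at density 1.09 g/mL: 78,070 g ÷ 1.09 g/mL = 71,620 mL.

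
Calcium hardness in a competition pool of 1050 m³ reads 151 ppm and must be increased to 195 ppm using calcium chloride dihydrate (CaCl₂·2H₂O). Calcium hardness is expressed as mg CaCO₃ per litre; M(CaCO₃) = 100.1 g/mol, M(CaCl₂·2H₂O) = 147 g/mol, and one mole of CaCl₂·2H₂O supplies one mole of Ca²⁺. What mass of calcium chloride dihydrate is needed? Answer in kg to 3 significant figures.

Volume: 1050 m³ = 1,050,000 L.
Hardness to add: (195 − 151) = 44 mg/L as CaCO₃ × 1,050,000 L = 46,200 g as CaCO₃.
Moles of Ca²⁺ (1 mol Ca²⁺ ≡ 1 mol CaCO₃): 46,200 / 100.1 g/mol = 461.5 mol.
Mass of CaCl₂·2H₂O: 461.5 × 147 = 67,850 g.

67.8 kg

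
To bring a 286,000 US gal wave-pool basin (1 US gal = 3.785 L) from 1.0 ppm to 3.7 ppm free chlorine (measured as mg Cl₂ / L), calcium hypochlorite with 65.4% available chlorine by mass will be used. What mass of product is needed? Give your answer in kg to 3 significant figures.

Volume: 286,000 US gal × 3.785 L/gal = 1,082,510 L.
Chlorine deficit: 3.7 − 1.0 = 2.7 ppm = 2.7 mg/L as Cl₂.
Cl₂ equivalent needed: 2.7 mg/L × 1,082,510 L = 2,923,000 mg = 2923 g.
Product at 65.4% available chlorine: 2923 / 0.654 = 4469 g.

4.47 kg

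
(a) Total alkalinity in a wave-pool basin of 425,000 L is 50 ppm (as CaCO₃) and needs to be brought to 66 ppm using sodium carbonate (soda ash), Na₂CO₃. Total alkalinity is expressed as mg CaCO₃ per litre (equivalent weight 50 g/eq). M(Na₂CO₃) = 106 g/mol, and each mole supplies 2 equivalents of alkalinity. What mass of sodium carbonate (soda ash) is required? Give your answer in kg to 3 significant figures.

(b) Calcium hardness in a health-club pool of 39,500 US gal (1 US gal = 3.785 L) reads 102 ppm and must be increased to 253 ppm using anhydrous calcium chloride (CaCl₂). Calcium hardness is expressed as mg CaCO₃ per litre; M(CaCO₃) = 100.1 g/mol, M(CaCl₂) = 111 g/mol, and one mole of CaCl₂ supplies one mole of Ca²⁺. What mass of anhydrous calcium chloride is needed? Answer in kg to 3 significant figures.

(a) Alkalinity to add: (66 − 50) = 16 mg/L as CaCO₃ × 425,000 L = 6800 g as CaCO₃.
(a) Equivalents: 6800 g ÷ 50 g/eq = 136 eq.
(a) Each mole of Na₂CO₃ supplies 2 eq, so 136 / 2 = 68 mol.
(a) Mass: 68 mol × 106 g/mol = 7208 g.

(b) Volume: 39,500 US gal × 3.785 L/gal = 149,508 L.
(b) Hardness to add: (253 − 102) = 151 mg/L as CaCO₃ × 149,508 L = 22,580 g as CaCO₃.
(b) Moles of Ca²⁺ (1 mol Ca²⁺ ≡ 1 mol CaCO₃): 22,580 / 100.1 g/mol = 225.5 mol.
(b) Mass of CaCl₂: 225.5 × 111 = 25,030 g.

(a) 7.21 kg; (b) 25.0 kg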